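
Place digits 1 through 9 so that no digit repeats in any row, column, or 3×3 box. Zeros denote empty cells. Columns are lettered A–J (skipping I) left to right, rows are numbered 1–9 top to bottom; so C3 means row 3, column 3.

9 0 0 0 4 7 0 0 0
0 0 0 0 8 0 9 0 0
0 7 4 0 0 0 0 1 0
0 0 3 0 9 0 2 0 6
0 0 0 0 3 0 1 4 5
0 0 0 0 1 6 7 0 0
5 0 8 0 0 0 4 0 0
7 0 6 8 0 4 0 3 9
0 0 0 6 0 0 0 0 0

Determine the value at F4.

H4 = 8 (sole candidate).
H6 = 9 (sole candidate).
J6 = 3 (sole candidate).
G8 = 5 (sole candidate).
G9 = 8 (sole candidate).
F4 = 5: row 4 has {2,3,6,8,9}; col 6 has {4,6,7}; box has {1,3,6,9} → only 5 remains.

5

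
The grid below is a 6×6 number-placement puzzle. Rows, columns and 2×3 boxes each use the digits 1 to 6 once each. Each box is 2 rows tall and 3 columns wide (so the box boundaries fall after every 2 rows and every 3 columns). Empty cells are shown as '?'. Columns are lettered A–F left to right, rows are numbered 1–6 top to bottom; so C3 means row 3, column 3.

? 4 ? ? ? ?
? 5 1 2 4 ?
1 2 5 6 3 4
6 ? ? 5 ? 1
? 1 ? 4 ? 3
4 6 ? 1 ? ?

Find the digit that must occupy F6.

D1 = 3 (sole candidate).
A2 = 3 (sole candidate).
F2 = 6 (sole candidate).
B4 = 3 (sole candidate).
C4 = 4 (sole candidate).
E4 = 2 (sole candidate).
C5 = 2 (sole candidate).
C6 = 3 (sole candidate).
E6 = 5 (sole candidate).
F6 = 2: row 6 has {1,3,4,5,6}; col 6 has {1,3,4,6}; box has {1,3,4,5} → only 2 remains.

2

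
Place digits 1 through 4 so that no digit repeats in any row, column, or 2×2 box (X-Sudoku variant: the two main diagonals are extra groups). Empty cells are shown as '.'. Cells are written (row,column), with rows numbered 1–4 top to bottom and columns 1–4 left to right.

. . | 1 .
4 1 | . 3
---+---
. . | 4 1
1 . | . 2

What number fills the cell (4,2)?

(1,1) = 3: row 1 has {1}; col 1 has {1,4}; box has {1,4}; main diagonal has {1,2,4} → only 3 remains.
(1,2) = 2: row 1 has {1,3}; col 2 has {1}; box has {1,3,4} → only 2 remains.
(1,4) = 4: row 1 has {1,2,3}; col 4 has {1,2,3}; box has {1,3}; anti-diagonal has {1} → only 4 remains.
(2,3) = 2: row 2 has {1,3,4}; col 3 has {1,4}; box has {1,3,4}; anti-diagonal has {1,4} → only 2 remains.
(3,1) = 2: row 3 has {1,4}; col 1 has {1,3,4}; box has {1} → only 2 remains.
(3,2) = 3: row 3 has {1,2,4}; col 2 has {1,2}; box has {1,2}; anti-diagonal has {1,2,4} → only 3 remains.
(4,2) = 4: row 4 has {1,2}; col 2 has {1,2,3}; box has {1,2,3} → only 4 remains.

4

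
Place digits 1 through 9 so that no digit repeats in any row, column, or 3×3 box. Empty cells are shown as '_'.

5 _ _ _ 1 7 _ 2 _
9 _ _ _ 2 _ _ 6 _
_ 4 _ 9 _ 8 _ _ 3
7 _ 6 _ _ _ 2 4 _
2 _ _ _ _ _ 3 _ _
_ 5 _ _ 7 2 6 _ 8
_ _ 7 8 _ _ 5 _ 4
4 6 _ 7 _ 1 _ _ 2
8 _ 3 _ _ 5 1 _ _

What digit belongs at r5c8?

5

r1c3 = 8 (sole candidate).
r1c9 = 9 (sole candidate).
r2c3 = 1 (sole candidate).
r3c1 = 6 (sole candidate).
r3c3 = 2 (sole candidate).
r3c5 = 5 (sole candidate).
r3c7 = 7 (sole candidate).
r3c8 = 1 (sole candidate).
r6c8 = 9 (sole candidate).
r7c1 = 1 (sole candidate).
r7c8 = 3 (sole candidate).
r8c8 = 8 (sole candidate).
r9c8 = 7 (sole candidate).
r9c9 = 6 (sole candidate).
r1c2 = 3 (sole candidate).
r1c7 = 4 (sole candidate).
r2c2 = 7 (sole candidate).
r2c7 = 8 (sole candidate).
r2c9 = 5 (sole candidate).
r4c9 = 1 (sole candidate).
r5c8 = 5: row 5 has {2,3}; col 8 has {1,2,3,4,6,7,8,9}; box has {1,2,3,4,6,8,9} → only 5 remains.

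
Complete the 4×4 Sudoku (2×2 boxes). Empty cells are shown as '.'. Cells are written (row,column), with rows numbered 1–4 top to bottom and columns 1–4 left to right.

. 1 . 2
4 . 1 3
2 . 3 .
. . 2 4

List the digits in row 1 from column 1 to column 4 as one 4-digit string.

(1,1) = 3: row 1 has {1,2}; col 1 has {2,4}; box has {1,4} → only 3 remains.
(1,3) = 4: row 1 has {1,2,3}; col 3 has {1,2,3}; box has {1,2,3} → only 4 remains.

3142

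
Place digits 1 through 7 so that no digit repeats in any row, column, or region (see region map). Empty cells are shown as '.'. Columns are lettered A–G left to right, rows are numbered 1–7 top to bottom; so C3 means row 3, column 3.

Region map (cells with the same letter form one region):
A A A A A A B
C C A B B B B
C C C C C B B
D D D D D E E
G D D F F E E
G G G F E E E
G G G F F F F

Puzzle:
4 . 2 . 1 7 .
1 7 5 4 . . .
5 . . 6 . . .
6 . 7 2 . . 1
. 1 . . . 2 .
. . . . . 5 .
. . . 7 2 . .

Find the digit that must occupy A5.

7

D1 = 3 (sole candidate).
D5 = 5 (sole candidate).
D6 = 1 (sole candidate).
A7 = 3 (sole candidate).
B1 = 6 (sole candidate).
G1 = 5 (sole candidate).
A5 = 7: row 5 has {1,2,5}; col 1 has {1,3,4,5,6}; region has {3} → only 7 remains.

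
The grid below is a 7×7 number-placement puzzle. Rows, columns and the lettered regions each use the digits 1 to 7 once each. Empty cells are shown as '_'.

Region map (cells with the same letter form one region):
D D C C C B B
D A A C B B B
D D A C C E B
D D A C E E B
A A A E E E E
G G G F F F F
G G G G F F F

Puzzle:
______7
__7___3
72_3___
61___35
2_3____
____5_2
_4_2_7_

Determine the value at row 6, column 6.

row 4, column 3 = 4 (sole candidate).
row 4, column 4 = 7 (sole candidate).
row 4, column 5 = 2 (sole candidate).
row 2, column 6 = 2 (hidden single in row 2).
row 1, column 3 = 2 (hidden single in row 1).
row 5, column 5 = 7 (hidden single in row 5).
row 6, column 2 = 7 (hidden single in row 6).
row 6, column 1 = 3 (hidden single in row 6).
row 1, column 2 = 3 (hidden single in row 1).
row 7, column 5 = 3 (hidden single in row 7).
row 7, column 1 = 1 (hidden single in column 1).
row 6, column 3 = 6 (sole candidate).
row 7, column 3 = 5 (sole candidate).
row 7, column 7 = 6 (sole candidate).
row 3, column 3 = 1 (sole candidate).
row 3, column 7 = 4 (sole candidate).
row 5, column 7 = 1 (sole candidate).
row 3, column 5 = 6 (sole candidate).
row 3, column 6 = 5 (sole candidate).
row 2, column 5 = 1 (sole candidate).
row 1, column 5 = 4 (sole candidate).
row 1, column 6 = 6 (sole candidate).
row 2, column 4 = 5 (sole candidate).
row 5, column 6 = 4 (sole candidate).
row 6, column 6 = 1: row 6 has {2,3,5,6,7}; col 6 has {2,3,4,5,6,7}; region has {2,3,5,6,7} → only 1 remains.

1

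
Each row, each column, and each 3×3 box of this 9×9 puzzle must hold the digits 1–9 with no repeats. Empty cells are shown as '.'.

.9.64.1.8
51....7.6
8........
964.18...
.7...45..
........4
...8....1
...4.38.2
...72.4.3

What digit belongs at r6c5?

r4c9 = 7: row 4 has {1,4,6,8,9}; col 9 has {1,2,3,4,6,8}; box has {4,5} → only 7 remains.
r5c9 = 9: row 5 has {4,5,7}; col 9 has {1,2,3,4,6,7,8}; box has {4,5,7} → only 9 remains.
r8c2 = 5: row 8 has {2,3,4,8}; col 2 has {1,6,7,9}; box has {} → only 5 remains.
r9c2 = 8: row 9 has {2,3,4,7}; col 2 has {1,5,6,7,9}; box has {5} → only 8 remains.
r3c9 = 5: row 3 has {8}; col 9 has {1,2,3,4,6,7,8,9}; box has {1,6,7,8} → only 5 remains.
r1c6 = 5: in row 1, 5 can only go here (every other open cell in that row sees a 5).
r2c8 = 4: in row 2, 4 can only go here (every other open cell in that row sees a 4).
r2c5 = 8: in row 2, 8 can only go here (every other open cell in that row sees an 8).
r3c2 = 4: in row 3, 4 can only go here (every other open cell in that row sees a 4).
r3c3 = 6: in row 3, 6 can only go here (every other open cell in that row sees a 6).
r4c4 = 5: in row 4, 5 can only go here (every other open cell in that row sees a 5).
r6c3 = 5: in row 6, 5 can only go here (every other open cell in that row sees a 5).
r6c8 = 8: in row 6, 8 can only go here (every other open cell in that row sees an 8).
r5c3 = 8: in row 5, 8 can only go here (every other open cell in that row sees an 8).
r6c1 = 1: in row 6, 1 can only go here (every other open cell in that row sees a 1).
r9c1 = 6: row 9 has {2,3,4,7,8}; col 1 has {1,5,8,9}; box has {5,8} → only 6 remains.
r8c1 = 7: row 8 has {2,3,4,5,8}; col 1 has {1,5,6,8,9}; box has {5,6,8} → only 7 remains.
r1c3 = 7: in row 1, 7 can only go here (every other open cell in that row sees a 7).
r5c8 = 1: in row 5, 1 can only go here (every other open cell in that row sees a 1).
r5c5 = 6: in row 5, 6 can only go here (every other open cell in that row sees a 6).
r8c5 = 9: row 8 has {2,3,4,5,7,8}; col 5 has {1,2,4,6,8}; box has {2,3,4,7,8} → only 9 remains.
r8c8 = 6: row 8 has {2,3,4,5,7,8,9}; col 8 has {1,4,8}; box has {1,2,3,4,8} → only 6 remains.
r9c6 = 1: row 9 has {2,3,4,6,7,8}; col 6 has {3,4,5,8}; box has {2,3,4,7,8,9} → only 1 remains.
r7c5 = 5: row 7 has {1,8}; col 5 has {1,2,4,6,8,9}; box has {1,2,3,4,7,8,9} → only 5 remains.
r7c6 = 6: row 7 has {1,5,8}; col 6 has {1,3,4,5,8}; box has {1,2,3,4,5,7,8,9} → only 6 remains.
r7c7 = 9: row 7 has {1,5,6,8}; col 7 has {1,4,5,7,8}; box has {1,2,3,4,6,8} → only 9 remains.
r7c8 = 7: row 7 has {1,5,6,8,9}; col 8 has {1,4,6,8}; box has {1,2,3,4,6,8,9} → only 7 remains.
r8c3 = 1: row 8 has {2,3,4,5,6,7,8,9}; col 3 has {4,5,6,7,8}; box has {5,6,7,8} → only 1 remains.
r9c3 = 9: row 9 has {1,2,3,4,6,7,8}; col 3 has {1,4,5,6,7,8}; box has {1,5,6,7,8} → only 9 remains.
r9c8 = 5: row 9 has {1,2,3,4,6,7,8,9}; col 8 has {1,4,6,7,8}; box has {1,2,3,4,6,7,8,9} → only 5 remains.
r3c4 = 1: in row 3, 1 can only go here (every other open cell in that row sees a 1).
r6c7 = 6: in row 6, 6 can only go here (every other open cell in that row sees a 6).
r7c1 = 4: in row 7, 4 can only go here (every other open cell in that row sees a 4).
r3c8 = 9: in column 8, 9 can only go here (every other open cell in that column sees a 9).
Singles propagation stalls before the target is settled. Branch on r1c1 (candidates {2,3}).
  Try r1c1 = 3: this forces r1c8=2, r2c3=2, r2c6=9, r3c7=3, r4c7=2, r4c8=3, r5c1=2, r5c4=3; then r2c4 has no candidate left — contradiction.
So r1c1 = 2.
r1c8 = 3 (sole candidate).
r2c3 = 3 (sole candidate).
r3c7 = 2 (sole candidate).
r4c7 = 3 (sole candidate).
r4c8 = 2 (sole candidate).
r5c1 = 3 (sole candidate).
r5c4 = 2 (sole candidate).
r6c2 = 2 (sole candidate).
r7c2 = 3 (sole candidate).
r7c3 = 2 (sole candidate).
r2c4 = 9 (sole candidate).
r2c6 = 2 (sole candidate).
r3c6 = 7 (sole candidate).
r6c4 = 3 (sole candidate).
r6c5 = 7: row 6 has {1,2,3,4,5,6,8}; col 5 has {1,2,4,5,6,8,9}; box has {1,2,3,4,5,6,8} → only 7 remains.

7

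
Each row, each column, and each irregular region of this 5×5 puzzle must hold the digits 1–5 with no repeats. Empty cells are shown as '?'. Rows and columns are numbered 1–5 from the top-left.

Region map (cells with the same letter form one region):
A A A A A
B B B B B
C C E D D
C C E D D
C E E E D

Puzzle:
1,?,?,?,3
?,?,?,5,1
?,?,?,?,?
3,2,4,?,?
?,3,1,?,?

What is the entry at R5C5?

4

R2C2 = 4 (sole candidate).
R4C4 = 1 (sole candidate).
R4C5 = 5 (sole candidate).
R5C4 = 2 (sole candidate).
R5C5 = 4: row 5 has {1,2,3}; col 5 has {1,3,5}; region has {1,5} → only 4 remains.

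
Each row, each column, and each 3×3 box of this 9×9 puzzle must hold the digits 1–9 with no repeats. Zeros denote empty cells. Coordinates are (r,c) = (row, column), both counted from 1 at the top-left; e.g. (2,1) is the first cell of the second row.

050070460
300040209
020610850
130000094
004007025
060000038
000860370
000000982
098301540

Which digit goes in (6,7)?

(2,4) = 5: row 2 has {2,3,4,9}; col 4 has {3,6,8}; box has {1,4,6,7} → only 5 remains.
(2,6) = 8: row 2 has {2,3,4,5,9}; col 6 has {1,7}; box has {1,4,5,6,7} → only 8 remains.
(2,8) = 1: row 2 has {2,3,4,5,8,9}; col 8 has {2,3,4,5,6,7,8,9}; box has {2,4,5,6,8,9} → only 1 remains.
(4,4) = 2: row 4 has {1,3,4,9}; col 4 has {3,5,6,8}; box has {7} → only 2 remains.
(5,2) = 8: row 5 has {2,4,5,7}; col 2 has {2,3,5,6,9}; box has {1,3,4,6} → only 8 remains.
(7,9) = 1: row 7 has {3,6,7,8}; col 9 has {2,4,5,8,9}; box has {2,3,4,5,7,8,9} → only 1 remains.
(8,5) = 5: row 8 has {2,8,9}; col 5 has {1,4,6,7}; box has {1,3,6,8} → only 5 remains.
(8,6) = 4: row 8 has {2,5,8,9}; col 6 has {1,7,8}; box has {1,3,5,6,8} → only 4 remains.
(9,5) = 2: row 9 has {1,3,4,5,8,9}; col 5 has {1,4,5,6,7}; box has {1,3,4,5,6,8} → only 2 remains.
(9,9) = 6: row 9 has {1,2,3,4,5,8,9}; col 9 has {1,2,4,5,8,9}; box has {1,2,3,4,5,7,8,9} → only 6 remains.
(1,4) = 9: row 1 has {4,5,6,7}; col 4 has {2,3,5,6,8}; box has {1,4,5,6,7,8} → only 9 remains.
(1,9) = 3: row 1 has {4,5,6,7,9}; col 9 has {1,2,4,5,6,8,9}; box has {1,2,4,5,6,8,9} → only 3 remains.
(2,2) = 7: row 2 has {1,2,3,4,5,8,9}; col 2 has {2,3,5,6,8,9}; box has {2,3,5} → only 7 remains.
(2,3) = 6: row 2 has {1,2,3,4,5,7,8,9}; col 3 has {4,8}; box has {2,3,5,7} → only 6 remains.
(3,3) = 9: row 3 has {1,2,5,6,8}; col 3 has {4,6,8}; box has {2,3,5,6,7} → only 9 remains.
(3,6) = 3: row 3 has {1,2,5,6,8,9}; col 6 has {1,4,7,8}; box has {1,4,5,6,7,8,9} → only 3 remains.
(3,9) = 7: row 3 has {1,2,3,5,6,8,9}; col 9 has {1,2,3,4,5,6,8,9}; box has {1,2,3,4,5,6,8,9} → only 7 remains.
(4,5) = 8: row 4 has {1,2,3,4,9}; col 5 has {1,2,4,5,6,7}; box has {2,7} → only 8 remains.
(5,1) = 9: row 5 has {2,4,5,7,8}; col 1 has {1,3}; box has {1,3,4,6,8} → only 9 remains.
(5,4) = 1: row 5 has {2,4,5,7,8,9}; col 4 has {2,3,5,6,8,9}; box has {2,7,8} → only 1 remains.
(5,5) = 3: row 5 has {1,2,4,5,7,8,9}; col 5 has {1,2,4,5,6,7,8}; box has {1,2,7,8} → only 3 remains.
(5,7) = 6: row 5 has {1,2,3,4,5,7,8,9}; col 7 has {2,3,4,5,8,9}; box has {2,3,4,5,8,9} → only 6 remains.
(6,4) = 4: row 6 has {3,6,8}; col 4 has {1,2,3,5,6,8,9}; box has {1,2,3,7,8} → only 4 remains.
(6,5) = 9: row 6 has {3,4,6,8}; col 5 has {1,2,3,4,5,6,7,8}; box has {1,2,3,4,7,8} → only 9 remains.
(6,6) = 5: row 6 has {3,4,6,8,9}; col 6 has {1,3,4,7,8}; box has {1,2,3,4,7,8,9} → only 5 remains.
(7,2) = 4: row 7 has {1,3,6,7,8}; col 2 has {2,3,5,6,7,8,9}; box has {8,9} → only 4 remains.
(7,6) = 9: row 7 has {1,3,4,6,7,8}; col 6 has {1,3,4,5,7,8}; box has {1,2,3,4,5,6,8} → only 9 remains.
(8,2) = 1: row 8 has {2,4,5,8,9}; col 2 has {2,3,4,5,6,7,8,9}; box has {4,8,9} → only 1 remains.
(8,4) = 7: row 8 has {1,2,4,5,8,9}; col 4 has {1,2,3,4,5,6,8,9}; box has {1,2,3,4,5,6,8,9} → only 7 remains.
(9,1) = 7: row 9 has {1,2,3,4,5,6,8,9}; col 1 has {1,3,9}; box has {1,4,8,9} → only 7 remains.
(1,1) = 8: row 1 has {3,4,5,6,7,9}; col 1 has {1,3,7,9}; box has {2,3,5,6,7,9} → only 8 remains.
(1,3) = 1: row 1 has {3,4,5,6,7,8,9}; col 3 has {4,6,8,9}; box has {2,3,5,6,7,8,9} → only 1 remains.
(1,6) = 2: row 1 has {1,3,4,5,6,7,8,9}; col 6 has {1,3,4,5,7,8,9}; box has {1,3,4,5,6,7,8,9} → only 2 remains.
(3,1) = 4: row 3 has {1,2,3,5,6,7,8,9}; col 1 has {1,3,7,8,9}; box has {1,2,3,5,6,7,8,9} → only 4 remains.
(4,6) = 6: row 4 has {1,2,3,4,8,9}; col 6 has {1,2,3,4,5,7,8,9}; box has {1,2,3,4,5,7,8,9} → only 6 remains.
(4,7) = 7: row 4 has {1,2,3,4,6,8,9}; col 7 has {2,3,4,5,6,8,9}; box has {2,3,4,5,6,8,9} → only 7 remains.
(6,1) = 2: row 6 has {3,4,5,6,8,9}; col 1 has {1,3,4,7,8,9}; box has {1,3,4,6,8,9} → only 2 remains.
(6,3) = 7: row 6 has {2,3,4,5,6,8,9}; col 3 has {1,4,6,8,9}; box has {1,2,3,4,6,8,9} → only 7 remains.
(6,7) = 1: row 6 has {2,3,4,5,6,7,8,9}; col 7 has {2,3,4,5,6,7,8,9}; box has {2,3,4,5,6,7,8,9} → only 1 remains.

1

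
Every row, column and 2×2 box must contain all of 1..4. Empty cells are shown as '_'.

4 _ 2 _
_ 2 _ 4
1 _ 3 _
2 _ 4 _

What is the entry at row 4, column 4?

row 2, column 1 = 3 (sole candidate).
row 2, column 3 = 1 (sole candidate).
row 3, column 2 = 4 (sole candidate).
row 3, column 4 = 2 (sole candidate).
row 4, column 2 = 3 (sole candidate).
row 4, column 4 = 1: row 4 has {2,3,4}; col 4 has {2,4}; box has {2,3,4} → only 1 remains.

1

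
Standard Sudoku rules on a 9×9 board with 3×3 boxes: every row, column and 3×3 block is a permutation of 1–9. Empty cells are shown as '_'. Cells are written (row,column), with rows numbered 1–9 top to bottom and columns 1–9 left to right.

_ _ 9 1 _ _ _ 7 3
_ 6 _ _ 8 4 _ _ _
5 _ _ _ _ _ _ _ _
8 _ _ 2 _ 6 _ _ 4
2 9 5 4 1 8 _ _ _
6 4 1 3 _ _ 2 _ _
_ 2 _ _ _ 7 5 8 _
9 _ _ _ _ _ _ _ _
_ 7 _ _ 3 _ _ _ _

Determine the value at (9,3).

8

(1,1) = 4: row 1 has {1,3,7,9}; col 1 has {2,5,6,8,9}; box has {5,6,9} → only 4 remains.
(1,2) = 8: row 1 has {1,3,4,7,9}; col 2 has {2,4,6,7,9}; box has {4,5,6,9} → only 8 remains.
(1,7) = 6: row 1 has {1,3,4,7,8,9}; col 7 has {2,5}; box has {3,7} → only 6 remains.
(4,2) = 3: row 4 has {2,4,6,8}; col 2 has {2,4,6,7,8,9}; box has {1,2,4,5,6,8,9} → only 3 remains.
(4,3) = 7: row 4 has {2,3,4,6,8}; col 3 has {1,5,9}; box has {1,2,3,4,5,6,8,9} → only 7 remains.
(9,1) = 1: row 9 has {3,7}; col 1 has {2,4,5,6,8,9}; box has {2,7,9} → only 1 remains.
(3,2) = 1: row 3 has {5}; col 2 has {2,3,4,6,7,8,9}; box has {4,5,6,8,9} → only 1 remains.
(7,1) = 3: row 7 has {2,5,7,8}; col 1 has {1,2,4,5,6,8,9}; box has {1,2,7,9} → only 3 remains.
(8,2) = 5: row 8 has {9}; col 2 has {1,2,3,4,6,7,8,9}; box has {1,2,3,7,9} → only 5 remains.
(2,1) = 7: row 2 has {4,6,8}; col 1 has {1,2,3,4,5,6,8,9}; box has {1,4,5,6,8,9} → only 7 remains.
(2,3) = 3: in row 2, 3 can only go here (every other open cell in that row sees a 3).
(3,3) = 2: row 3 has {1,5}; col 3 has {1,3,5,7,9}; box has {1,3,4,5,6,7,8,9} → only 2 remains.
(3,6) = 3: in row 3, 3 can only go here (every other open cell in that row sees a 3).
(6,9) = 8: in row 6, 8 can only go here (every other open cell in that row sees an 8).
(3,9) = 9: row 3 has {1,2,3,5}; col 9 has {3,4,8}; box has {3,6,7} → only 9 remains.
(2,7) = 1: row 2 has {3,4,6,7,8}; col 7 has {2,5,6}; box has {3,6,7,9} → only 1 remains.
(3,8) = 4: row 3 has {1,2,3,5,9}; col 8 has {7,8}; box has {1,3,6,7,9} → only 4 remains.
(4,7) = 9: row 4 has {2,3,4,6,7,8}; col 7 has {1,2,5,6}; box has {2,4,8} → only 9 remains.
(6,8) = 5: row 6 has {1,2,3,4,6,8}; col 8 has {4,7,8}; box has {2,4,8,9} → only 5 remains.
(9,7) = 4: row 9 has {1,3,7}; col 7 has {1,2,5,6,9}; box has {5,8} → only 4 remains.
(2,8) = 2: row 2 has {1,3,4,6,7,8}; col 8 has {4,5,7,8}; box has {1,3,4,6,7,9} → only 2 remains.
(2,9) = 5: row 2 has {1,2,3,4,6,7,8}; col 9 has {3,4,8,9}; box has {1,2,3,4,6,7,9} → only 5 remains.
(3,7) = 8: row 3 has {1,2,3,4,5,9}; col 7 has {1,2,4,5,6,9}; box has {1,2,3,4,5,6,7,9} → only 8 remains.
(4,5) = 5: row 4 has {2,3,4,6,7,8,9}; col 5 has {1,3,8}; box has {1,2,3,4,6,8} → only 5 remains.
(4,8) = 1: row 4 has {2,3,4,5,6,7,8,9}; col 8 has {2,4,5,7,8}; box has {2,4,5,8,9} → only 1 remains.
(6,6) = 9: row 6 has {1,2,3,4,5,6,8}; col 6 has {3,4,6,7,8}; box has {1,2,3,4,5,6,8} → only 9 remains.
(1,5) = 2: row 1 has {1,3,4,6,7,8,9}; col 5 has {1,3,5,8}; box has {1,3,4,8} → only 2 remains.
(1,6) = 5: row 1 has {1,2,3,4,6,7,8,9}; col 6 has {3,4,6,7,8,9}; box has {1,2,3,4,8} → only 5 remains.
(2,4) = 9: row 2 has {1,2,3,4,5,6,7,8}; col 4 has {1,2,3,4}; box has {1,2,3,4,5,8} → only 9 remains.
(6,5) = 7: row 6 has {1,2,3,4,5,6,8,9}; col 5 has {1,2,3,5,8}; box has {1,2,3,4,5,6,8,9} → only 7 remains.
(7,4) = 6: row 7 has {2,3,5,7,8}; col 4 has {1,2,3,4,9}; box has {3,7} → only 6 remains.
(7,9) = 1: row 7 has {2,3,5,6,7,8}; col 9 has {3,4,5,8,9}; box has {4,5,8} → only 1 remains.
(8,4) = 8: row 8 has {5,9}; col 4 has {1,2,3,4,6,9}; box has {3,6,7} → only 8 remains.
(8,5) = 4: row 8 has {5,8,9}; col 5 has {1,2,3,5,7,8}; box has {3,6,7,8} → only 4 remains.
(9,4) = 5: row 9 has {1,3,4,7}; col 4 has {1,2,3,4,6,8,9}; box has {3,4,6,7,8} → only 5 remains.
(9,6) = 2: row 9 has {1,3,4,5,7}; col 6 has {3,4,5,6,7,8,9}; box has {3,4,5,6,7,8} → only 2 remains.
(9,9) = 6: row 9 has {1,2,3,4,5,7}; col 9 has {1,3,4,5,8,9}; box has {1,4,5,8} → only 6 remains.
(3,4) = 7: row 3 has {1,2,3,4,5,8,9}; col 4 has {1,2,3,4,5,6,8,9}; box has {1,2,3,4,5,8,9} → only 7 remains.
(3,5) = 6: row 3 has {1,2,3,4,5,7,8,9}; col 5 has {1,2,3,4,5,7,8}; box has {1,2,3,4,5,7,8,9} → only 6 remains.
(5,9) = 7: row 5 has {1,2,4,5,8,9}; col 9 has {1,3,4,5,6,8,9}; box has {1,2,4,5,8,9} → only 7 remains.
(7,3) = 4: row 7 has {1,2,3,5,6,7,8}; col 3 has {1,2,3,5,7,9}; box has {1,2,3,5,7,9} → only 4 remains.
(7,5) = 9: row 7 has {1,2,3,4,5,6,7,8}; col 5 has {1,2,3,4,5,6,7,8}; box has {2,3,4,5,6,7,8} → only 9 remains.
(8,3) = 6: row 8 has {4,5,8,9}; col 3 has {1,2,3,4,5,7,9}; box has {1,2,3,4,5,7,9} → only 6 remains.
(8,6) = 1: row 8 has {4,5,6,8,9}; col 6 has {2,3,4,5,6,7,8,9}; box has {2,3,4,5,6,7,8,9} → only 1 remains.
(8,8) = 3: row 8 has {1,4,5,6,8,9}; col 8 has {1,2,4,5,7,8}; box has {1,4,5,6,8} → only 3 remains.
(8,9) = 2: row 8 has {1,3,4,5,6,8,9}; col 9 has {1,3,4,5,6,7,8,9}; box has {1,3,4,5,6,8} → only 2 remains.
(9,3) = 8: row 9 has {1,2,3,4,5,6,7}; col 3 has {1,2,3,4,5,6,7,9}; box has {1,2,3,4,5,6,7,9} → only 8 remains.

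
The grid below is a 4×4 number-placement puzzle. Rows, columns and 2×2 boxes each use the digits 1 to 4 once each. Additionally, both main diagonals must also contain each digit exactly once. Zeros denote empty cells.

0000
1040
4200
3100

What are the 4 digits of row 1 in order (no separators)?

row 1, column 1 = 2: row 1 has {}; col 1 has {1,3,4}; box has {1}; main diagonal has {} → only 2 remains.
row 1, column 4 = 1: row 1 has {2}; col 4 has {}; box has {4}; anti-diagonal has {2,3,4} → only 1 remains.
row 2, column 2 = 3: row 2 has {1,4}; col 2 has {1,2}; box has {1,2}; main diagonal has {2} → only 3 remains.
row 2, column 4 = 2: row 2 has {1,3,4}; col 4 has {1}; box has {1,4} → only 2 remains.
row 3, column 3 = 1: row 3 has {2,4}; col 3 has {4}; box has {}; main diagonal has {2,3} → only 1 remains.
row 3, column 4 = 3: row 3 has {1,2,4}; col 4 has {1,2}; box has {1} → only 3 remains.
row 4, column 3 = 2: row 4 has {1,3}; col 3 has {1,4}; box has {1,3} → only 2 remains.
row 4, column 4 = 4: row 4 has {1,2,3}; col 4 has {1,2,3}; box has {1,2,3}; main diagonal has {1,2,3} → only 4 remains.
row 1, column 2 = 4: row 1 has {1,2}; col 2 has {1,2,3}; box has {1,2,3} → only 4 remains.
row 1, column 3 = 3: row 1 has {1,2,4}; col 3 has {1,2,4}; box has {1,2,4} → only 3 remains.

2431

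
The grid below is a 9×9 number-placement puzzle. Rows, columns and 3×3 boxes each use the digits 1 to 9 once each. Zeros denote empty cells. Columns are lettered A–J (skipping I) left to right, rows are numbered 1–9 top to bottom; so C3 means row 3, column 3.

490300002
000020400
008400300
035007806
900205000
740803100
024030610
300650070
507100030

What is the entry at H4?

2

D4 = 9: row 4 has {3,5,6,7,8}; col 4 has {1,2,3,4,6,8}; box has {2,3,5,7,8} → only 9 remains.
G5 = 7: row 5 has {2,5,9}; col 7 has {1,3,4,6,8}; box has {1,6,8} → only 7 remains.
H5 = 4: row 5 has {2,5,7,9}; col 8 has {1,3,7}; box has {1,6,7,8} → only 4 remains.
J5 = 3: row 5 has {2,4,5,7,9}; col 9 has {2,6}; box has {1,4,6,7,8} → only 3 remains.
E6 = 6: row 6 has {1,3,4,7,8}; col 5 has {2,3,5}; box has {2,3,5,7,8,9} → only 6 remains.
A7 = 8: row 7 has {1,2,3,4,6}; col 1 has {3,4,5,7,9}; box has {2,3,4,5,7} → only 8 remains.
D7 = 7: row 7 has {1,2,3,4,6,8}; col 4 has {1,2,3,4,6,8,9}; box has {1,3,5,6} → only 7 remains.
F7 = 9: row 7 has {1,2,3,4,6,7,8}; col 6 has {3,5,7}; box has {1,3,5,6,7} → only 9 remains.
J7 = 5: row 7 has {1,2,3,4,6,7,8,9}; col 9 has {2,3,6}; box has {1,3,6,7} → only 5 remains.
B8 = 1: row 8 has {3,5,6,7}; col 2 has {2,3,4,9}; box has {2,3,4,5,7,8} → only 1 remains.
C8 = 9: row 8 has {1,3,5,6,7}; col 3 has {4,5,7,8}; box has {1,2,3,4,5,7,8} → only 9 remains.
G8 = 2: row 8 has {1,3,5,6,7,9}; col 7 has {1,3,4,6,7,8}; box has {1,3,5,6,7} → only 2 remains.
B9 = 6: row 9 has {1,3,5,7}; col 2 has {1,2,3,4,9}; box has {1,2,3,4,5,7,8,9} → only 6 remains.
G9 = 9: row 9 has {1,3,5,6,7}; col 7 has {1,2,3,4,6,7,8}; box has {1,2,3,5,6,7} → only 9 remains.
G1 = 5: row 1 has {2,3,4,9}; col 7 has {1,2,3,4,6,7,8,9}; box has {2,3,4} → only 5 remains.
D2 = 5: row 2 has {2,4}; col 4 has {1,2,3,4,6,7,8,9}; box has {2,3,4} → only 5 remains.
H4 = 2: row 4 has {3,5,6,7,8,9}; col 8 has {1,3,4,7}; box has {1,3,4,6,7,8} → only 2 remains.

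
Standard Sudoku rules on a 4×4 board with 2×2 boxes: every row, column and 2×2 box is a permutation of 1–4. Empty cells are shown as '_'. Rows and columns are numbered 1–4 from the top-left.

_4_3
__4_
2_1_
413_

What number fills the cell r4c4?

r1c1 = 1: row 1 has {3,4}; col 1 has {2,4}; box has {4} → only 1 remains.
r1c3 = 2: row 1 has {1,3,4}; col 3 has {1,3,4}; box has {3,4} → only 2 remains.
r2c1 = 3: row 2 has {4}; col 1 has {1,2,4}; box has {1,4} → only 3 remains.
r2c2 = 2: row 2 has {3,4}; col 2 has {1,4}; box has {1,3,4} → only 2 remains.
r2c4 = 1: row 2 has {2,3,4}; col 4 has {3}; box has {2,3,4} → only 1 remains.
r3c2 = 3: row 3 has {1,2}; col 2 has {1,2,4}; box has {1,2,4} → only 3 remains.
r3c4 = 4: row 3 has {1,2,3}; col 4 has {1,3}; box has {1,3} → only 4 remains.
r4c4 = 2: row 4 has {1,3,4}; col 4 has {1,3,4}; box has {1,3,4} → only 2 remains.

2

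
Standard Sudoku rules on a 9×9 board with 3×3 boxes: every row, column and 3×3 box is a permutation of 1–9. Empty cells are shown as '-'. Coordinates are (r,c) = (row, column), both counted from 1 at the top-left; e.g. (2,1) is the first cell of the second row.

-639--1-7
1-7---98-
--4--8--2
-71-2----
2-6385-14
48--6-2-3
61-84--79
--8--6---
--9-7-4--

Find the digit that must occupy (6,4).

1

(1,5) = 5 (sole candidate).
(1,8) = 4 (sole candidate).
(2,5) = 3 (sole candidate).
(3,5) = 1 (sole candidate).
(4,4) = 4 (sole candidate).
(4,6) = 9 (sole candidate).
(5,2) = 9 (sole candidate).
(5,7) = 7 (sole candidate).
(6,3) = 5 (sole candidate).
(6,8) = 9 (sole candidate).
(7,3) = 2 (sole candidate).
(7,6) = 3 (sole candidate).
(7,7) = 5 (sole candidate).
(8,5) = 9 (sole candidate).
(8,7) = 3 (sole candidate).
(8,8) = 2 (sole candidate).
(8,9) = 1 (sole candidate).
(9,8) = 6 (sole candidate).
(9,9) = 8 (sole candidate).
(1,1) = 8 (sole candidate).
(1,6) = 2 (sole candidate).
(2,4) = 6 (sole candidate).
(2,6) = 4 (sole candidate).
(2,9) = 5 (sole candidate).
(3,2) = 5 (sole candidate).
(3,4) = 7 (sole candidate).
(3,7) = 6 (sole candidate).
(3,8) = 3 (sole candidate).
(4,1) = 3 (sole candidate).
(4,7) = 8 (sole candidate).
(4,8) = 5 (sole candidate).
(4,9) = 6 (sole candidate).
(6,4) = 1: row 6 has {2,3,4,5,6,8,9}; col 4 has {3,4,6,7,8,9}; box has {2,3,4,5,6,8,9} → only 1 remains.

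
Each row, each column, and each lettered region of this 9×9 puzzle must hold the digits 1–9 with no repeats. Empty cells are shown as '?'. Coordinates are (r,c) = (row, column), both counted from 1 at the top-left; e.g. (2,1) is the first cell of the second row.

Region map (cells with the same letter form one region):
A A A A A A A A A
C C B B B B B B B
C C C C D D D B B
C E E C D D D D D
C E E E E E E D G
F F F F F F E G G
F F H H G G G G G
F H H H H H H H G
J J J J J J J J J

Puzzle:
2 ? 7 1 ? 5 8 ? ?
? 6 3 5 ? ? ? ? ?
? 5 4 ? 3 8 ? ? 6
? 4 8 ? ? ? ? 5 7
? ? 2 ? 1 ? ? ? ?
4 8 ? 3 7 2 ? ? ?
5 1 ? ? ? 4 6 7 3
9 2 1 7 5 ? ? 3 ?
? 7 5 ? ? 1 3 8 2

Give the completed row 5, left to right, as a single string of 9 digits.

892613745

(6,3) = 6 (sole candidate).
(7,3) = 9 (sole candidate).
(7,4) = 8 (sole candidate).
(7,5) = 2 (sole candidate).
(8,6) = 6 (sole candidate).
(8,7) = 4 (sole candidate).
(8,9) = 8 (sole candidate).
(9,1) = 6 (sole candidate).
(4,6) = 9 (sole candidate).
(2,6) = 7 (sole candidate).
(4,4) = 2 (sole candidate).
(4,5) = 6 (sole candidate).
(4,7) = 1 (sole candidate).
(5,6) = 3: row 5 has {1,2}; col 6 has {1,2,4,5,6,7,8,9}; region has {1,2,4,8} → only 3 remains.
(5,8) = 4: row 5 has {1,2,3}; col 8 has {3,5,7,8}; region has {1,3,5,6,7,8,9} → only 4 remains.
(3,4) = 9 (sole candidate).
(3,7) = 2 (sole candidate).
(3,8) = 1 (sole candidate).
(4,1) = 3 (sole candidate).
(5,2) = 9: row 5 has {1,2,3,4}; col 2 has {1,2,4,5,6,7,8}; region has {1,2,3,4,8} → only 9 remains.
(5,4) = 6: row 5 has {1,2,3,4,9}; col 4 has {1,2,3,5,7,8,9}; region has {1,2,3,4,8,9} → only 6 remains.
(5,9) = 5: row 5 has {1,2,3,4,6,9}; col 9 has {2,3,6,7,8}; region has {2,3,4,6,7,8} → only 5 remains.
(6,7) = 5 (sole candidate).
(6,8) = 9 (sole candidate).
(6,9) = 1 (sole candidate).
(9,4) = 4 (sole candidate).
(9,5) = 9 (sole candidate).
(1,2) = 3 (sole candidate).
(1,5) = 4 (sole candidate).
(1,8) = 6 (sole candidate).
(1,9) = 9 (sole candidate).
(2,5) = 8 (sole candidate).
(2,7) = 9 (sole candidate).
(2,8) = 2 (sole candidate).
(2,9) = 4 (sole candidate).
(3,1) = 7 (sole candidate).
(5,1) = 8: row 5 has {1,2,3,4,5,6,9}; col 1 has {2,3,4,5,6,7,9}; region has {2,3,4,5,6,7,9} → only 8 remains.
(5,7) = 7: row 5 has {1,2,3,4,5,6,8,9}; col 7 has {1,2,3,4,5,6,8,9}; region has {1,2,3,4,5,6,8,9} → only 7 remains.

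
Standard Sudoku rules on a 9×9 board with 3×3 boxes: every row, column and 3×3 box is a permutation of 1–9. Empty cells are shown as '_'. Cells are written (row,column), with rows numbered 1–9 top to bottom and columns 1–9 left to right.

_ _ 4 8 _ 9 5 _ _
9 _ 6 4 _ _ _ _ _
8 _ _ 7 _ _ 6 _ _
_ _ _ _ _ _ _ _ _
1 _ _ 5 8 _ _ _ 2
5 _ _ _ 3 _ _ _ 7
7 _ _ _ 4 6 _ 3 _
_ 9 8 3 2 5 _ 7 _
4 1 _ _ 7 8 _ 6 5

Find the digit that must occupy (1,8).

(8,1) = 6: row 8 has {2,3,5,7,8,9}; col 1 has {1,4,5,7,8,9}; box has {1,4,7,8,9} → only 6 remains.
(9,4) = 9: row 9 has {1,4,5,6,7,8}; col 4 has {3,4,5,7,8}; box has {2,3,4,5,6,7,8} → only 9 remains.
(9,7) = 2: row 9 has {1,4,5,6,7,8,9}; col 7 has {5,6}; box has {3,5,6,7} → only 2 remains.
(7,4) = 1: row 7 has {3,4,6,7}; col 4 has {3,4,5,7,8,9}; box has {2,3,4,5,6,7,8,9} → only 1 remains.
(9,3) = 3: row 9 has {1,2,4,5,6,7,8,9}; col 3 has {4,6,8}; box has {1,4,6,7,8,9} → only 3 remains.
(1,5) = 6: in row 1, 6 can only go here (every other open cell in that row sees a 6).
(1,2) = 7: in row 1, 7 can only go here (every other open cell in that row sees a 7).
(2,7) = 7: in row 2, 7 can only go here (every other open cell in that row sees a 7).
(4,8) = 5: in row 4, 5 can only go here (every other open cell in that row sees a 5).
(5,2) = 6: in row 5, 6 can only go here (every other open cell in that row sees a 6).
(5,7) = 3: in row 5, 3 can only go here (every other open cell in that row sees a 3).
(6,4) = 6: in row 6, 6 can only go here (every other open cell in that row sees a 6).
(4,4) = 2: row 4 has {5}; col 4 has {1,3,4,5,6,7,8,9}; box has {3,5,6,8} → only 2 remains.
(4,1) = 3: row 4 has {2,5}; col 1 has {1,4,5,6,7,8,9}; box has {1,5,6} → only 3 remains.
(1,1) = 2: row 1 has {4,5,6,7,8,9}; col 1 has {1,3,4,5,6,7,8,9}; box has {4,6,7,8,9} → only 2 remains.
(1,8) = 1: row 1 has {2,4,5,6,7,8,9}; col 8 has {3,5,6,7}; box has {5,6,7} → only 1 remains.

1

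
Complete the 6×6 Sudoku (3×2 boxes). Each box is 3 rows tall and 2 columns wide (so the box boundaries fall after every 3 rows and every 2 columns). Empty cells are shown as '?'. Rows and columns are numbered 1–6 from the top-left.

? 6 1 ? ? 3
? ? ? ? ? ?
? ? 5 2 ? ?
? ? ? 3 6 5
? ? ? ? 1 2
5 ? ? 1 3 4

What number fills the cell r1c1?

2

r1c4 = 4: row 1 has {1,3,6}; col 4 has {1,2,3}; box has {1,2,5} → only 4 remains.
r2c4 = 6: row 2 has {}; col 4 has {1,2,3,4}; box has {1,2,4,5} → only 6 remains.
r2c6 = 1: row 2 has {6}; col 6 has {2,3,4,5}; box has {3} → only 1 remains.
r3c5 = 4: row 3 has {2,5}; col 5 has {1,3,6}; box has {1,3} → only 4 remains.
r3c6 = 6: row 3 has {2,4,5}; col 6 has {1,2,3,4,5}; box has {1,3,4} → only 6 remains.
r5c4 = 5: row 5 has {1,2}; col 4 has {1,2,3,4,6}; box has {1,3} → only 5 remains.
r6c2 = 2: row 6 has {1,3,4,5}; col 2 has {6}; box has {5} → only 2 remains.
r6c3 = 6: row 6 has {1,2,3,4,5}; col 3 has {1,5}; box has {1,3,5} → only 6 remains.
r1c1 = 2: row 1 has {1,3,4,6}; col 1 has {5}; box has {6} → only 2 remains.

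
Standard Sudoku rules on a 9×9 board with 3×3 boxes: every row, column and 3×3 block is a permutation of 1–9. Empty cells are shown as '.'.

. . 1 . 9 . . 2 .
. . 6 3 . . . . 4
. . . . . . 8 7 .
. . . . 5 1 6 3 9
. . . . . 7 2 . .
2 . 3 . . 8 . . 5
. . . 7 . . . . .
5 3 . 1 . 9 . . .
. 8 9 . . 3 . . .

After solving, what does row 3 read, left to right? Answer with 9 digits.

row 4, column 4 = 2 (hidden single in row 4).
row 5, column 5 = 3 (hidden single in row 5).
row 1, column 4 = 8 (hidden single in column 4).
row 2, column 1 = 8 (hidden single in row 2).
row 4, column 3 = 8 (hidden single in row 4).
row 8, column 3 = 7 (hidden single in column 3).
row 8, column 7 = 4 (sole candidate).
row 2, column 5 = 7 (hidden single in column 5).
row 3, column 5 = 1: in column 5, 1 can only go here (every other open cell in that column sees a 1).
row 9, column 9 = 7 (hidden single in column 9).
row 9, column 5 = 2 (hidden single in row 9).
row 8, column 9 = 2 (hidden single in row 8).
row 6, column 7 = 7 (hidden single in column 7).
Singles propagation stalls before every target cell is settled. Branch on row 1, column 7 (candidates {3,5}).
  Try row 1, column 7 = 3: this forces row 1, column 9=6; then row 3, column 9 has no candidate left — contradiction.
So row 1, column 7 = 5.
row 9, column 7 = 1 (sole candidate).
row 2, column 7 = 9 (sole candidate).
row 2, column 8 = 1 (sole candidate).
row 6, column 8 = 4 (sole candidate).
row 7, column 7 = 3 (sole candidate).
row 5, column 8 = 8 (sole candidate).
row 5, column 9 = 1 (sole candidate).
row 6, column 5 = 6 (sole candidate).
row 8, column 5 = 8 (sole candidate).
row 8, column 8 = 6 (sole candidate).
row 9, column 8 = 5 (sole candidate).
row 6, column 4 = 9 (sole candidate).
row 7, column 5 = 4 (sole candidate).
row 7, column 8 = 9 (sole candidate).
row 7, column 9 = 8 (sole candidate).
row 9, column 4 = 6 (sole candidate).
row 5, column 4 = 4 (sole candidate).
row 6, column 2 = 1 (sole candidate).
row 7, column 3 = 2 (sole candidate).
row 7, column 6 = 5 (sole candidate).
row 9, column 1 = 4 (sole candidate).
row 2, column 6 = 2 (sole candidate).
row 3, column 4 = 5: row 3 has {1,7,8}; col 4 has {1,2,3,4,6,7,8,9}; box has {1,2,3,7,8,9} → only 5 remains.
row 4, column 1 = 7 (sole candidate).
row 4, column 2 = 4 (sole candidate).
row 5, column 3 = 5 (sole candidate).
row 7, column 2 = 6 (sole candidate).
row 1, column 1 = 3 (sole candidate).
row 1, column 2 = 7 (sole candidate).
row 1, column 9 = 6 (sole candidate).
row 2, column 2 = 5 (sole candidate).
row 3, column 1 = 9: row 3 has {1,5,7,8}; col 1 has {2,3,4,5,7,8}; box has {1,3,5,6,7,8} → only 9 remains.
row 3, column 2 = 2: row 3 has {1,5,7,8,9}; col 2 has {1,3,4,5,6,7,8}; box has {1,3,5,6,7,8,9} → only 2 remains.
row 3, column 3 = 4: row 3 has {1,2,5,7,8,9}; col 3 has {1,2,3,5,6,7,8,9}; box has {1,2,3,5,6,7,8,9} → only 4 remains.
row 3, column 6 = 6: row 3 has {1,2,4,5,7,8,9}; col 6 has {1,2,3,5,7,8,9}; box has {1,2,3,5,7,8,9} → only 6 remains.
row 3, column 9 = 3: row 3 has {1,2,4,5,6,7,8,9}; col 9 has {1,2,4,5,6,7,8,9}; box has {1,2,4,5,6,7,8,9} → only 3 remains.

924516873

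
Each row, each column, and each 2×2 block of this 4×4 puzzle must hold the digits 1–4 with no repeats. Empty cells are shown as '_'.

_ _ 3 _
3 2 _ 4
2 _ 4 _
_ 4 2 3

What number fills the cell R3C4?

1

R1C2 = 1: row 1 has {3}; col 2 has {2,4}; box has {2,3} → only 1 remains.
R1C4 = 2: row 1 has {1,3}; col 4 has {3,4}; box has {3,4} → only 2 remains.
R2C3 = 1: row 2 has {2,3,4}; col 3 has {2,3,4}; box has {2,3,4} → only 1 remains.
R3C2 = 3: row 3 has {2,4}; col 2 has {1,2,4}; box has {2,4} → only 3 remains.
R3C4 = 1: row 3 has {2,3,4}; col 4 has {2,3,4}; box has {2,3,4} → only 1 remains.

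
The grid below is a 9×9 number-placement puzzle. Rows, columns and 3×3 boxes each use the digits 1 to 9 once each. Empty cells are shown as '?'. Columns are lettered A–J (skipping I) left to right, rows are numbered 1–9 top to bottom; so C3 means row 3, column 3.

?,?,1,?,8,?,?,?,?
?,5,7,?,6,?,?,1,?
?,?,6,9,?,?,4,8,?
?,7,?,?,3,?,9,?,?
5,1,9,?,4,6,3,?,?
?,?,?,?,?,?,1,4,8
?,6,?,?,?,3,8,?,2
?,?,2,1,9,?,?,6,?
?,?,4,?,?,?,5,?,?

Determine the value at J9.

1

G2 = 2: row 2 has {1,5,6,7}; col 7 has {1,3,4,5,8,9}; box has {1,4,8} → only 2 remains.
C4 = 8: row 4 has {3,7,9}; col 3 has {1,2,4,6,7,9}; box has {1,5,7,9} → only 8 remains.
J5 = 7: row 5 has {1,3,4,5,6,9}; col 9 has {2,8}; box has {1,3,4,8,9} → only 7 remains.
C6 = 3: row 6 has {1,4,8}; col 3 has {1,2,4,6,7,8,9}; box has {1,5,7,8,9} → only 3 remains.
C7 = 5: row 7 has {2,3,6,8}; col 3 has {1,2,3,4,6,7,8,9}; box has {2,4,6} → only 5 remains.
E7 = 7: row 7 has {2,3,5,6,8}; col 5 has {3,4,6,8,9}; box has {1,3,9} → only 7 remains.
H7 = 9: row 7 has {2,3,5,6,7,8}; col 8 has {1,4,6,8}; box has {2,5,6,8} → only 9 remains.
G8 = 7: row 8 has {1,2,6,9}; col 7 has {1,2,3,4,5,8,9}; box has {2,5,6,8,9} → only 7 remains.
E9 = 2: row 9 has {4,5}; col 5 has {3,4,6,7,8,9}; box has {1,3,7,9} → only 2 remains.
F9 = 8: row 9 has {2,4,5}; col 6 has {3,6}; box has {1,2,3,7,9} → only 8 remains.
H9 = 3: row 9 has {2,4,5,8}; col 8 has {1,4,6,8,9}; box has {2,5,6,7,8,9} → only 3 remains.
J9 = 1: row 9 has {2,3,4,5,8}; col 9 has {2,7,8}; box has {2,3,5,6,7,8,9} → only 1 remains.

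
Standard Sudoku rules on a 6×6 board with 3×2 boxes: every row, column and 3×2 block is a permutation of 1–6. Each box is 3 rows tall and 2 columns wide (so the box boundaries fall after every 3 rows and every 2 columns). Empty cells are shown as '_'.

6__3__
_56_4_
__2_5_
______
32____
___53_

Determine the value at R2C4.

1

R2C4 = 1: row 2 has {4,5,6}; col 4 has {3,5}; box has {2,3,6} → only 1 remains.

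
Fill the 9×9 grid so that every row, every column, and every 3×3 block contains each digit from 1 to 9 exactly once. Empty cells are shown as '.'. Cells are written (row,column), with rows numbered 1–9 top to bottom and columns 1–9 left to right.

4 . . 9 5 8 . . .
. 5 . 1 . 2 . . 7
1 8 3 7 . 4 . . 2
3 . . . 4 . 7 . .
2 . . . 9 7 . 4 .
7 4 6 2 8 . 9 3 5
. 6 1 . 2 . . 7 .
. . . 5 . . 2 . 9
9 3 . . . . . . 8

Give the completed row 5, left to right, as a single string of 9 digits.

(2,1) = 6: row 2 has {1,2,5,7}; col 1 has {1,2,3,4,7,9}; box has {1,3,4,5,8} → only 6 remains.
(2,3) = 9: row 2 has {1,2,5,6,7}; col 3 has {1,3,6}; box has {1,3,4,5,6,8} → only 9 remains.
(2,5) = 3: row 2 has {1,2,5,6,7,9}; col 5 has {2,4,5,8,9}; box has {1,2,4,5,7,8,9} → only 3 remains.
(2,8) = 8: row 2 has {1,2,3,5,6,7,9}; col 8 has {3,4,7}; box has {2,7} → only 8 remains.
(3,5) = 6: row 3 has {1,2,3,4,7,8}; col 5 has {2,3,4,5,8,9}; box has {1,2,3,4,5,7,8,9} → only 6 remains.
(3,7) = 5: row 3 has {1,2,3,4,6,7,8}; col 7 has {2,7,9}; box has {2,7,8} → only 5 remains.
(3,8) = 9: row 3 has {1,2,3,4,5,6,7,8}; col 8 has {3,4,7,8}; box has {2,5,7,8} → only 9 remains.
(4,4) = 6: row 4 has {3,4,7}; col 4 has {1,2,5,7,9}; box has {2,4,7,8,9} → only 6 remains.
(4,9) = 1: row 4 has {3,4,6,7}; col 9 has {2,5,7,8,9}; box has {3,4,5,7,9} → only 1 remains.
(5,2) = 1: row 5 has {2,4,7,9}; col 2 has {3,4,5,6,8}; box has {2,3,4,6,7} → only 1 remains.
(5,4) = 3: row 5 has {1,2,4,7,9}; col 4 has {1,2,5,6,7,9}; box has {2,4,6,7,8,9} → only 3 remains.
(5,9) = 6: row 5 has {1,2,3,4,7,9}; col 9 has {1,2,5,7,8,9}; box has {1,3,4,5,7,9} → only 6 remains.
(6,6) = 1: row 6 has {2,3,4,5,6,7,8,9}; col 6 has {2,4,7,8}; box has {2,3,4,6,7,8,9} → only 1 remains.
(8,1) = 8: row 8 has {2,5,9}; col 1 has {1,2,3,4,6,7,9}; box has {1,3,6,9} → only 8 remains.
(8,2) = 7: row 8 has {2,5,8,9}; col 2 has {1,3,4,5,6,8}; box has {1,3,6,8,9} → only 7 remains.
(8,3) = 4: row 8 has {2,5,7,8,9}; col 3 has {1,3,6,9}; box has {1,3,6,7,8,9} → only 4 remains.
(8,5) = 1: row 8 has {2,4,5,7,8,9}; col 5 has {2,3,4,5,6,8,9}; box has {2,5} → only 1 remains.
(8,8) = 6: row 8 has {1,2,4,5,7,8,9}; col 8 has {3,4,7,8,9}; box has {2,7,8,9} → only 6 remains.
(9,4) = 4: row 9 has {3,8,9}; col 4 has {1,2,3,5,6,7,9}; box has {1,2,5} → only 4 remains.
(9,5) = 7: row 9 has {3,4,8,9}; col 5 has {1,2,3,4,5,6,8,9}; box has {1,2,4,5} → only 7 remains.
(9,6) = 6: row 9 has {3,4,7,8,9}; col 6 has {1,2,4,7,8}; box has {1,2,4,5,7} → only 6 remains.
(9,7) = 1: row 9 has {3,4,6,7,8,9}; col 7 has {2,5,7,9}; box has {2,6,7,8,9} → only 1 remains.
(9,8) = 5: row 9 has {1,3,4,6,7,8,9}; col 8 has {3,4,6,7,8,9}; box has {1,2,6,7,8,9} → only 5 remains.
(1,2) = 2: row 1 has {4,5,8,9}; col 2 has {1,3,4,5,6,7,8}; box has {1,3,4,5,6,8,9} → only 2 remains.
(1,3) = 7: row 1 has {2,4,5,8,9}; col 3 has {1,3,4,6,9}; box has {1,2,3,4,5,6,8,9} → only 7 remains.
(1,8) = 1: row 1 has {2,4,5,7,8,9}; col 8 has {3,4,5,6,7,8,9}; box has {2,5,7,8,9} → only 1 remains.
(1,9) = 3: row 1 has {1,2,4,5,7,8,9}; col 9 has {1,2,5,6,7,8,9}; box has {1,2,5,7,8,9} → only 3 remains.
(2,7) = 4: row 2 has {1,2,3,5,6,7,8,9}; col 7 has {1,2,5,7,9}; box has {1,2,3,5,7,8,9} → only 4 remains.
(4,2) = 9: row 4 has {1,3,4,6,7}; col 2 has {1,2,3,4,5,6,7,8}; box has {1,2,3,4,6,7} → only 9 remains.
(4,6) = 5: row 4 has {1,3,4,6,7,9}; col 6 has {1,2,4,6,7,8}; box has {1,2,3,4,6,7,8,9} → only 5 remains.
(4,8) = 2: row 4 has {1,3,4,5,6,7,9}; col 8 has {1,3,4,5,6,7,8,9}; box has {1,3,4,5,6,7,9} → only 2 remains.
(5,7) = 8: row 5 has {1,2,3,4,6,7,9}; col 7 has {1,2,4,5,7,9}; box has {1,2,3,4,5,6,7,9} → only 8 remains.
(7,1) = 5: row 7 has {1,2,6,7}; col 1 has {1,2,3,4,6,7,8,9}; box has {1,3,4,6,7,8,9} → only 5 remains.
(7,4) = 8: row 7 has {1,2,5,6,7}; col 4 has {1,2,3,4,5,6,7,9}; box has {1,2,4,5,6,7} → only 8 remains.
(7,7) = 3: row 7 has {1,2,5,6,7,8}; col 7 has {1,2,4,5,7,8,9}; box has {1,2,5,6,7,8,9} → only 3 remains.
(7,9) = 4: row 7 has {1,2,3,5,6,7,8}; col 9 has {1,2,3,5,6,7,8,9}; box has {1,2,3,5,6,7,8,9} → only 4 remains.
(8,6) = 3: row 8 has {1,2,4,5,6,7,8,9}; col 6 has {1,2,4,5,6,7,8}; box has {1,2,4,5,6,7,8} → only 3 remains.
(9,3) = 2: row 9 has {1,3,4,5,6,7,8,9}; col 3 has {1,3,4,6,7,9}; box has {1,3,4,5,6,7,8,9} → only 2 remains.
(1,7) = 6: row 1 has {1,2,3,4,5,7,8,9}; col 7 has {1,2,3,4,5,7,8,9}; box has {1,2,3,4,5,7,8,9} → only 6 remains.
(4,3) = 8: row 4 has {1,2,3,4,5,6,7,9}; col 3 has {1,2,3,4,6,7,9}; box has {1,2,3,4,6,7,9} → only 8 remains.
(5,3) = 5: row 5 has {1,2,3,4,6,7,8,9}; col 3 has {1,2,3,4,6,7,8,9}; box has {1,2,3,4,6,7,8,9} → only 5 remains.

215397846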